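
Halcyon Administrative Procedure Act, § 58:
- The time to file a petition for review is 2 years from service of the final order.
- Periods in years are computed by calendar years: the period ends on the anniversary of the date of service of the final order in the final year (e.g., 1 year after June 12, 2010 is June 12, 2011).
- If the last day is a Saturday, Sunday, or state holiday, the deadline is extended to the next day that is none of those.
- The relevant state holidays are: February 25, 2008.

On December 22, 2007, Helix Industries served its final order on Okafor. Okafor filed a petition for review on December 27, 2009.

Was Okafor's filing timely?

2 years after December 22, 2007 is December 22, 2009.
December 22, 2009 is a Tuesday and not a state holiday, so no extension applies.
The deadline is December 22, 2009; the filing on December 27, 2009 is after that date.

No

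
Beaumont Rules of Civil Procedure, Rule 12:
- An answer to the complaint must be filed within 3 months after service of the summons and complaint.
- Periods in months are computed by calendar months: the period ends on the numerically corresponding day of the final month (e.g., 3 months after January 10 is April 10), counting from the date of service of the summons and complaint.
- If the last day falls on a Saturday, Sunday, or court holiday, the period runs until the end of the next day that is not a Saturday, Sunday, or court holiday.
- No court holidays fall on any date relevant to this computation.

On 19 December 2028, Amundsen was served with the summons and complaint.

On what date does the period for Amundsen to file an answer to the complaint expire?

3 months after 19 December 2028 is March 19, 2029.
March 19, 2029 is a Monday and not a court holiday, so no extension applies.

March 19, 2029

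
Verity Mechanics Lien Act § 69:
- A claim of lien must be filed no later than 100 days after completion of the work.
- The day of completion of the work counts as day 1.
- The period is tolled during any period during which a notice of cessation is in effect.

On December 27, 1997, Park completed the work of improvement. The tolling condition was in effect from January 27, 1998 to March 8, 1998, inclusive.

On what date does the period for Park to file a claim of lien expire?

May 16, 1998

Counting December 27, 1997 as day 1, day 100 is April 5, 1998.
From January 27, 1998 through March 8, 1998 inclusive is 41 days; tolling adds 41 days: April 5, 1998 + 41 days = May 16, 1998.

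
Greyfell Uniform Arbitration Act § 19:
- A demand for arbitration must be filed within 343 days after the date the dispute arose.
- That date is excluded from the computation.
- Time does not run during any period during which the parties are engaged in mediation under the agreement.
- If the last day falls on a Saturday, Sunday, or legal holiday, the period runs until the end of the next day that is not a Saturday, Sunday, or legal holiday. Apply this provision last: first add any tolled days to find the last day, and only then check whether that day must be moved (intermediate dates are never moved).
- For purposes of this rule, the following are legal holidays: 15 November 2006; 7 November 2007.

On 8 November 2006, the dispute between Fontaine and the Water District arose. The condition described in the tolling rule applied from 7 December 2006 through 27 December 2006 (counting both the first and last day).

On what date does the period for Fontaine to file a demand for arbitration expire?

343 days after 8 November 2006 is October 17, 2007.
From December 7, 2006 through December 27, 2006 inclusive is 21 days; tolling adds 21 days: October 17, 2007 + 21 days = November 7, 2007.
November 7, 2007 is a listed holiday. The next qualifying day is November 8, 2007.

November 8, 2007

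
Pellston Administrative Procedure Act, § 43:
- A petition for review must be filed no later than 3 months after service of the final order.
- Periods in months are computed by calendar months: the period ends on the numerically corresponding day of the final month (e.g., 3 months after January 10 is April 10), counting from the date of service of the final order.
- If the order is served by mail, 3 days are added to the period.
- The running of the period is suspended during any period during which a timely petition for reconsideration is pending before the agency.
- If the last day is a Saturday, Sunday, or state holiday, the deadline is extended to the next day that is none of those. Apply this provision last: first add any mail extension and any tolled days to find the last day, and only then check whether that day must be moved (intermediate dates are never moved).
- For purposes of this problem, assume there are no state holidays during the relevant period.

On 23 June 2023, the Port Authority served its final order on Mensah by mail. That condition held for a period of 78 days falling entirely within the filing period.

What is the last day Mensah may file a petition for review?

3 months after 23 June 2023 is September 23, 2023.
Service was by mail, adding 3 days: September 23, 2023 + 3 days = September 26, 2023.
Tolling adds 78 days: September 26, 2023 + 78 days = December 13, 2023.
December 13, 2023 is a Wednesday and not a state holiday, so no extension applies.

December 13, 2023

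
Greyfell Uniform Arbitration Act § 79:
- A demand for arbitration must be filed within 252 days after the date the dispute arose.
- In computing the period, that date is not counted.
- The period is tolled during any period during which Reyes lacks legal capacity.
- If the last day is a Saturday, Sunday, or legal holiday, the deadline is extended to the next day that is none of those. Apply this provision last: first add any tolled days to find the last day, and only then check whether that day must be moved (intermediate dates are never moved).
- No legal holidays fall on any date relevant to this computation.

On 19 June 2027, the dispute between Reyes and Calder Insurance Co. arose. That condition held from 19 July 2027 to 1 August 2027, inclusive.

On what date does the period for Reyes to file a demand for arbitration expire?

March 13, 2028

252 days after 19 June 2027 is February 26, 2028.
From July 19, 2027 through August 1, 2027 inclusive is 14 days; tolling adds 14 days: February 26, 2028 + 14 days = March 11, 2028.
March 11, 2028 is Saturday; March 12, 2028 is Sunday. The next qualifying day is March 13, 2028.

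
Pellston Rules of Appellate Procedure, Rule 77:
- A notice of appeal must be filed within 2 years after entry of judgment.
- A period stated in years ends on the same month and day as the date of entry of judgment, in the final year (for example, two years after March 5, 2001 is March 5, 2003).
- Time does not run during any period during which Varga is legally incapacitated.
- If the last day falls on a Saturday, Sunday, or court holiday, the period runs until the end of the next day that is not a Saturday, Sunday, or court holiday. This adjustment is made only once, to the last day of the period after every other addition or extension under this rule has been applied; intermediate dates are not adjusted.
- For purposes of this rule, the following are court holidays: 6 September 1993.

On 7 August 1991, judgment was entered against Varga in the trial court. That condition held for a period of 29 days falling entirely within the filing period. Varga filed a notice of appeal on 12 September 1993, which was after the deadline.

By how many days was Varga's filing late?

5 days

2 years after 7 August 1991 is August 7, 1993.
Tolling adds 29 days: August 7, 1993 + 29 days = September 5, 1993.
September 5, 1993 is Sunday; September 6, 1993 is a listed holiday. The next qualifying day is September 7, 1993.
The deadline is September 7, 1993; from September 7, 1993 to September 12, 1993 is 5 days.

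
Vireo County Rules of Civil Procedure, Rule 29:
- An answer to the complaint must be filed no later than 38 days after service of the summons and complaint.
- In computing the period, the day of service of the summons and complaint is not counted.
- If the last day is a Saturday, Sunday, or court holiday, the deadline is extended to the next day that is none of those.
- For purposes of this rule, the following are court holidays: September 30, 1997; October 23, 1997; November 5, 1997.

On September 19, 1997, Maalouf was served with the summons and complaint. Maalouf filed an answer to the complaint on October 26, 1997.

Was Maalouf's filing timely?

38 days after September 19, 1997 is October 27, 1997.
October 27, 1997 is a Monday and not a court holiday, so no extension applies.
The deadline is October 27, 1997; the filing on October 26, 1997 is on or before that date.

Yes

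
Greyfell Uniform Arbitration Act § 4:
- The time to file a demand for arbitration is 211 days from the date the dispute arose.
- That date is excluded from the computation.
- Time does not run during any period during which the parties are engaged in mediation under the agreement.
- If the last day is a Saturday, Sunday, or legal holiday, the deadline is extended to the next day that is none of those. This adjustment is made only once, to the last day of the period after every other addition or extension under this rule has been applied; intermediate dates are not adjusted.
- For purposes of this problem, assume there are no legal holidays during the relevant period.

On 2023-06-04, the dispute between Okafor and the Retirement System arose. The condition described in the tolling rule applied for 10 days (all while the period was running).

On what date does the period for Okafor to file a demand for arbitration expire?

January 11, 2024

211 days after 2023-06-04 is January 1, 2024.
Tolling adds 10 days: January 1, 2024 + 10 days = January 11, 2024.
January 11, 2024 is a Thursday and not a legal holiday, so no extension applies.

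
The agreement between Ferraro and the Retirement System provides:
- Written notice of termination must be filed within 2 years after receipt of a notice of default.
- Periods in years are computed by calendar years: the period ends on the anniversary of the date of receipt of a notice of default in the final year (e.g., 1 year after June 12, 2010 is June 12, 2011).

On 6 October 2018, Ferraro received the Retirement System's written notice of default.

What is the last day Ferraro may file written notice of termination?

October 6, 2020

2 years after 6 October 2018 is October 6, 2020.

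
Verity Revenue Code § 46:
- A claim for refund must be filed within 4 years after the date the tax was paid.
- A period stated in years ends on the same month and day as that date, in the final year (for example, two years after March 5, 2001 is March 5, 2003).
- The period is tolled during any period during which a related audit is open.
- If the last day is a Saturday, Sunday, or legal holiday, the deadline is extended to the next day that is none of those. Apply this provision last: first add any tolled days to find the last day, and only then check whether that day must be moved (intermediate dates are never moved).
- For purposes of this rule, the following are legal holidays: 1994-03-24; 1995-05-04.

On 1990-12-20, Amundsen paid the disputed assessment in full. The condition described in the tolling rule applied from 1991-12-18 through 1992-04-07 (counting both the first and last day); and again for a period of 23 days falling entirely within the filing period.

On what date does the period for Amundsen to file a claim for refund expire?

4 years after 1990-12-20 is December 20, 1994.
From December 18, 1991 through April 7, 1992 inclusive is 112 days; tolling adds 112 days: December 20, 1994 + 112 days = April 11, 1995.
Tolling adds 23 days: April 11, 1995 + 23 days = May 4, 1995.
May 4, 1995 is a listed holiday. The next qualifying day is May 5, 1995.

May 5, 1995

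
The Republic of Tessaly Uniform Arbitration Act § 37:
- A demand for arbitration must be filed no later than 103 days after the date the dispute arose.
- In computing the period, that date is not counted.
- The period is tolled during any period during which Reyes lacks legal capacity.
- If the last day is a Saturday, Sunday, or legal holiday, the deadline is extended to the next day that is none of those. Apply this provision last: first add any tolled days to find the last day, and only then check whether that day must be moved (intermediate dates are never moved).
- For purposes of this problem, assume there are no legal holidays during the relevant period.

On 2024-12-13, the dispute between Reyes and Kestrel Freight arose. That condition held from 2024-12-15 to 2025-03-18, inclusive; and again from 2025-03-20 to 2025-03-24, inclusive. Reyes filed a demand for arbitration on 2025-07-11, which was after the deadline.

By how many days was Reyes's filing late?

103 days after 2024-12-13 is March 26, 2025.
From December 15, 2024 through March 18, 2025 inclusive is 94 days; tolling adds 94 days: March 26, 2025 + 94 days = June 28, 2025.
From March 20, 2025 through March 24, 2025 inclusive is 5 days; tolling adds 5 days: June 28, 2025 + 5 days = July 3, 2025.
July 3, 2025 is a Thursday and not a legal holiday, so no extension applies.
The deadline is July 3, 2025; from July 3, 2025 to July 11, 2025 is 8 days.

8 days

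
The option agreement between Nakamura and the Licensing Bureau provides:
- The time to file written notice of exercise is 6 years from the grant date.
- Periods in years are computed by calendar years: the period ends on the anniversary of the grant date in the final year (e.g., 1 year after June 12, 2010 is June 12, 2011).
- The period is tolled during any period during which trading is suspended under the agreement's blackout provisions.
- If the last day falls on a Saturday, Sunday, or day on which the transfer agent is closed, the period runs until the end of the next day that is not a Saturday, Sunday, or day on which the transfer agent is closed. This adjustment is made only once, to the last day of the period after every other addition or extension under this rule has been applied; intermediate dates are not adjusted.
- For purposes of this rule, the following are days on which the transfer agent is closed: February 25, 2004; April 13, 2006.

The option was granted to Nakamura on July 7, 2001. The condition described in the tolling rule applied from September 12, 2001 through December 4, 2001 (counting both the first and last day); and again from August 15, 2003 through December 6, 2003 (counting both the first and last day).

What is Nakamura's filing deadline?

January 21, 2008

6 years after July 7, 2001 is July 7, 2007.
From September 12, 2001 through December 4, 2001 inclusive is 84 days; tolling adds 84 days: July 7, 2007 + 84 days = September 29, 2007.
From August 15, 2003 through December 6, 2003 inclusive is 114 days; tolling adds 114 days: September 29, 2007 + 114 days = January 21, 2008.
January 21, 2008 is a Monday and not a day on which the transfer agent is closed, so no extension applies.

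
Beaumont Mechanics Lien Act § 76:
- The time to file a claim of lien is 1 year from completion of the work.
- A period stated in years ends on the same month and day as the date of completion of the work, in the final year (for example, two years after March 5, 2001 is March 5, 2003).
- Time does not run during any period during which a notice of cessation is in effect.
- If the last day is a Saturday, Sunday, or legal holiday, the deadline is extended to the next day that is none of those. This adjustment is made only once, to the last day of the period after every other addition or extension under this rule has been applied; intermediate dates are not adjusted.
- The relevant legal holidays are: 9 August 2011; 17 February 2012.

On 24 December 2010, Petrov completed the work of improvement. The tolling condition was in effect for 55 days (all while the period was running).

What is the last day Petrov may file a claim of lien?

1 year after 24 December 2010 is December 24, 2011.
Tolling adds 55 days: December 24, 2011 + 55 days = February 17, 2012.
February 17, 2012 is a listed holiday; February 18, 2012 is Saturday; February 19, 2012 is Sunday. The next qualifying day is February 20, 2012.

February 20, 2012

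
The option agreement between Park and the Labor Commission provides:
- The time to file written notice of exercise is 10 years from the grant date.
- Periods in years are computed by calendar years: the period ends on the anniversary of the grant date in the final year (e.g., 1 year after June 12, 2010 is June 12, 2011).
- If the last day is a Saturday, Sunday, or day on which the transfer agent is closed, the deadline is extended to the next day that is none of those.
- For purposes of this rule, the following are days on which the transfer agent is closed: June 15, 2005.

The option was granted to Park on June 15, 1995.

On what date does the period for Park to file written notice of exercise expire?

June 16, 2005

10 years after June 15, 1995 is June 15, 2005.
June 15, 2005 is a listed holiday. The next qualifying day is June 16, 2005.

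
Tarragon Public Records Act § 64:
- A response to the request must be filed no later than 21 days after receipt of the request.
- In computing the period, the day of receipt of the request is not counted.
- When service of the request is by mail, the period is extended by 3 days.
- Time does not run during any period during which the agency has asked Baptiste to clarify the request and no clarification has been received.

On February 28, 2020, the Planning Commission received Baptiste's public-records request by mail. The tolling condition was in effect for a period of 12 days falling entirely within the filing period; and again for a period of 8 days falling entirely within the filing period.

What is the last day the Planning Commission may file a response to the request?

21 days after February 28, 2020 is March 20, 2020.
Service was by mail, adding 3 days: March 20, 2020 + 3 days = March 23, 2020.
Tolling adds 12 days: March 23, 2020 + 12 days = April 4, 2020.
Tolling adds 8 days: April 4, 2020 + 8 days = April 12, 2020.

April 12, 2020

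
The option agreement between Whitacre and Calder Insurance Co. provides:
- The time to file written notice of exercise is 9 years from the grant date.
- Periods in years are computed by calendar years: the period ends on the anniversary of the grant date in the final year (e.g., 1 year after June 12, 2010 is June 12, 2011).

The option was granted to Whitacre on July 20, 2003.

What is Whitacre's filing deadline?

9 years after July 20, 2003 is July 20, 2012.

July 20, 2012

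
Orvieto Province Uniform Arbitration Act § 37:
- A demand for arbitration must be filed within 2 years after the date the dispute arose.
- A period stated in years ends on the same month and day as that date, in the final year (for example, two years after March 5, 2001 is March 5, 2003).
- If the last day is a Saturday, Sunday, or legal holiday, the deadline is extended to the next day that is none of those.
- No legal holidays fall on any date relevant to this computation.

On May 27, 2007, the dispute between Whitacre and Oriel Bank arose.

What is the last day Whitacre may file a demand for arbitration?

2 years after May 27, 2007 is May 27, 2009.
May 27, 2009 is a Wednesday and not a legal holiday, so no extension applies.

May 27, 2009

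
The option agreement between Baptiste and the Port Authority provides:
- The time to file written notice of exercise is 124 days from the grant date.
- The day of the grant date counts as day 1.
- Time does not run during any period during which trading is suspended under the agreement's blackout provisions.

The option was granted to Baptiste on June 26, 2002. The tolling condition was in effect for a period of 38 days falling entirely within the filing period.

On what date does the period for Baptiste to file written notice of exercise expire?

Counting June 26, 2002 as day 1, day 124 is October 27, 2002.
Tolling adds 38 days: October 27, 2002 + 38 days = December 4, 2002.

December 4, 2002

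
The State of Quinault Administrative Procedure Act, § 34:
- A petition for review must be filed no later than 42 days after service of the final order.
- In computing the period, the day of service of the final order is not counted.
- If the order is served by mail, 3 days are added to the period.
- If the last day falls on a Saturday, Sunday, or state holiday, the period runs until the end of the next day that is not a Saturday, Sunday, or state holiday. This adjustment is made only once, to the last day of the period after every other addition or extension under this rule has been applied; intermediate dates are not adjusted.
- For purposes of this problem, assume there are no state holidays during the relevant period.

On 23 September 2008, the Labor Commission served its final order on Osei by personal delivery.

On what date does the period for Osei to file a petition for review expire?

42 days after 23 September 2008 is November 4, 2008.
Service was not by mail, so no mail extension applies.
November 4, 2008 is a Tuesday and not a state holiday, so no extension applies.

November 4, 2008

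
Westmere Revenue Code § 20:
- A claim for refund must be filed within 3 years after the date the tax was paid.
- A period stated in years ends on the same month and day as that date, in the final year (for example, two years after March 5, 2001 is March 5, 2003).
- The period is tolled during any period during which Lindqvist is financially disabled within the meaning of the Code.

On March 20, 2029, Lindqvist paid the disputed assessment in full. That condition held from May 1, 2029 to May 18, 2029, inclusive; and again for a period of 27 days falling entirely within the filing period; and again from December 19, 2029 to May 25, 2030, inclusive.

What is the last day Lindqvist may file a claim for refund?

3 years after March 20, 2029 is March 20, 2032.
From May 1, 2029 through May 18, 2029 inclusive is 18 days; tolling adds 18 days: March 20, 2032 + 18 days = April 7, 2032.
Tolling adds 27 days: April 7, 2032 + 27 days = May 4, 2032.
From December 19, 2029 through May 25, 2030 inclusive is 158 days; tolling adds 158 days: May 4, 2032 + 158 days = October 9, 2032.

October 9, 2032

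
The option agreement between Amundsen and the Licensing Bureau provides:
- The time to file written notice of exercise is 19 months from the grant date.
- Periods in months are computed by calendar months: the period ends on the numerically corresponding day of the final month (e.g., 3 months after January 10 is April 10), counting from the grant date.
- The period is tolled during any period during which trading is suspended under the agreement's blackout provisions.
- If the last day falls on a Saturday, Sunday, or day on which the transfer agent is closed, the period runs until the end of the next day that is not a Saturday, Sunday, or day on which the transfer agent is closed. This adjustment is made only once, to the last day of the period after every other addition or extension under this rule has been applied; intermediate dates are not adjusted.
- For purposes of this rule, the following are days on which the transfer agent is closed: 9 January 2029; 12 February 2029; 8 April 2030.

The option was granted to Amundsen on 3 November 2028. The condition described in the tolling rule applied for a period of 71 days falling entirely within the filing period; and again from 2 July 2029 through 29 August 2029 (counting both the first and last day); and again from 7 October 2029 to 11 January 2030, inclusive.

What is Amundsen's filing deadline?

19 months after 3 November 2028 is June 3, 2030.
Tolling adds 71 days: June 3, 2030 + 71 days = August 13, 2030.
From July 2, 2029 through August 29, 2029 inclusive is 59 days; tolling adds 59 days: August 13, 2030 + 59 days = October 11, 2030.
From October 7, 2029 through January 11, 2030 inclusive is 97 days; tolling adds 97 days: October 11, 2030 + 97 days = January 16, 2031.
January 16, 2031 is a Thursday and not a day on which the transfer agent is closed, so no extension applies.

January 16, 2031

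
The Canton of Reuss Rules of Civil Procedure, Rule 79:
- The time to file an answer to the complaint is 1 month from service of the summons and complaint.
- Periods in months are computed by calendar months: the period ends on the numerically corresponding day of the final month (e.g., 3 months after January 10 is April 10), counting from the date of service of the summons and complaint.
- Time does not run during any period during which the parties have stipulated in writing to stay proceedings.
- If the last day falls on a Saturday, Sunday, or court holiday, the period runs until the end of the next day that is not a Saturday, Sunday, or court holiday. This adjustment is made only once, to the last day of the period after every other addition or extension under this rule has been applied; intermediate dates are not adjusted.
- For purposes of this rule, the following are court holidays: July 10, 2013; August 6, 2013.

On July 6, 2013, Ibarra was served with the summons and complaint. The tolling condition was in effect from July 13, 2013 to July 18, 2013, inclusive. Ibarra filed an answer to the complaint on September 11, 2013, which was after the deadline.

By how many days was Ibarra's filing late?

1 month after July 6, 2013 is August 6, 2013.
From July 13, 2013 through July 18, 2013 inclusive is 6 days; tolling adds 6 days: August 6, 2013 + 6 days = August 12, 2013.
August 12, 2013 is a Monday and not a court holiday, so no extension applies.
The deadline is August 12, 2013; from August 12, 2013 to September 11, 2013 is 30 days.

30 days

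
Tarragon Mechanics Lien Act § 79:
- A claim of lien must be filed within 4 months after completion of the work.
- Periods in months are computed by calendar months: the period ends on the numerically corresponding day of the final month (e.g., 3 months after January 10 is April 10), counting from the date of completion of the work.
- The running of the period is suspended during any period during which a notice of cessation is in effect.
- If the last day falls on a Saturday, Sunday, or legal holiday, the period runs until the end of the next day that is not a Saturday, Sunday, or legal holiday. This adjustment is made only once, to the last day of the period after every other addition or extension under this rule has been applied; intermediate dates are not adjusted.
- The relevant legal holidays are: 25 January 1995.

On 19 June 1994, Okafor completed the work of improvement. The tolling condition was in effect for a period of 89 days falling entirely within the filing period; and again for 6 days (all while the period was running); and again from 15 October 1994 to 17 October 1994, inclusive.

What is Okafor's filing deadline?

4 months after 19 June 1994 is October 19, 1994.
Tolling adds 89 days: October 19, 1994 + 89 days = January 16, 1995.
Tolling adds 6 days: January 16, 1995 + 6 days = January 22, 1995.
From October 15, 1994 through October 17, 1994 inclusive is 3 days; tolling adds 3 days: January 22, 1995 + 3 days = January 25, 1995.
January 25, 1995 is a listed holiday. The next qualifying day is January 26, 1995.

January 26, 1995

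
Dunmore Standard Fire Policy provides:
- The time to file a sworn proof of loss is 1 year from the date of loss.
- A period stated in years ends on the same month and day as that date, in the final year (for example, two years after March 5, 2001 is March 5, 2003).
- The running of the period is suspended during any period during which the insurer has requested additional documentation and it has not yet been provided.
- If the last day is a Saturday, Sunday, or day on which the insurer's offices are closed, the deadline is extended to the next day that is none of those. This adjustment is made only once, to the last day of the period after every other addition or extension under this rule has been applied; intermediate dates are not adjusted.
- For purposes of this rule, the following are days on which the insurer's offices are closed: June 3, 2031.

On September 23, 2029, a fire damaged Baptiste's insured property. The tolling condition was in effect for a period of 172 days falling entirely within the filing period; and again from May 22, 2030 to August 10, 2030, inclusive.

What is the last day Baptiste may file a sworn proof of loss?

1 year after September 23, 2029 is September 23, 2030.
Tolling adds 172 days: September 23, 2030 + 172 days = March 14, 2031.
From May 22, 2030 through August 10, 2030 inclusive is 81 days; tolling adds 81 days: March 14, 2031 + 81 days = June 3, 2031.
June 3, 2031 is a listed holiday. The next qualifying day is June 4, 2031.

June 4, 2031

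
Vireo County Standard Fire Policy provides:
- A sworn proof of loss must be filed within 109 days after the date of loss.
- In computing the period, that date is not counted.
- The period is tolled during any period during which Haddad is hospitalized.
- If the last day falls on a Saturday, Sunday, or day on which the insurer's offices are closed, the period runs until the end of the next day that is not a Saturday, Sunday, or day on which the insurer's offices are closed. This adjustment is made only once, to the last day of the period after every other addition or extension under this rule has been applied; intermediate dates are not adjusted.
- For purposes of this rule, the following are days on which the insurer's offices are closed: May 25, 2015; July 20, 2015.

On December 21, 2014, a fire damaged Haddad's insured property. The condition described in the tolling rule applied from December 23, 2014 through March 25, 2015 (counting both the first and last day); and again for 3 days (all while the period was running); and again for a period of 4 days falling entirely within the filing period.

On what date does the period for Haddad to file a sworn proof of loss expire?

109 days after December 21, 2014 is April 9, 2015.
From December 23, 2014 through March 25, 2015 inclusive is 93 days; tolling adds 93 days: April 9, 2015 + 93 days = July 11, 2015.
Tolling adds 3 days: July 11, 2015 + 3 days = July 14, 2015.
Tolling adds 4 days: July 14, 2015 + 4 days = July 18, 2015.
July 18, 2015 is Saturday; July 19, 2015 is Sunday; July 20, 2015 is a listed holiday. The next qualifying day is July 21, 2015.

July 21, 2015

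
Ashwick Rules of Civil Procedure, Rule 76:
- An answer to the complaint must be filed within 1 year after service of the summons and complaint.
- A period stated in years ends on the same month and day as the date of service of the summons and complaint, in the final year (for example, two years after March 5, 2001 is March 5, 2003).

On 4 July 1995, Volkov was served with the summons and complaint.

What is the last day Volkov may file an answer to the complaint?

July 4, 1996

1 year after 4 July 1995 is July 4, 1996.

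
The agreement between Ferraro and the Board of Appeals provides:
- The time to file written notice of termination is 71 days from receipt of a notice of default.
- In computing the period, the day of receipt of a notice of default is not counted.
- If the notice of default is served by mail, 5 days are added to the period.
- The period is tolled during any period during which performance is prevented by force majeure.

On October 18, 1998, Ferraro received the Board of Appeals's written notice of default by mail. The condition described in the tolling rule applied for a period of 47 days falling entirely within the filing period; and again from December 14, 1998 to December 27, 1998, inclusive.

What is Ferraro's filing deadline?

March 4, 1999

71 days after October 18, 1998 is December 28, 1998.
Service was by mail, adding 5 days: December 28, 1998 + 5 days = January 2, 1999.
Tolling adds 47 days: January 2, 1999 + 47 days = February 18, 1999.
From December 14, 1998 through December 27, 1998 inclusive is 14 days; tolling adds 14 days: February 18, 1999 + 14 days = March 4, 1999.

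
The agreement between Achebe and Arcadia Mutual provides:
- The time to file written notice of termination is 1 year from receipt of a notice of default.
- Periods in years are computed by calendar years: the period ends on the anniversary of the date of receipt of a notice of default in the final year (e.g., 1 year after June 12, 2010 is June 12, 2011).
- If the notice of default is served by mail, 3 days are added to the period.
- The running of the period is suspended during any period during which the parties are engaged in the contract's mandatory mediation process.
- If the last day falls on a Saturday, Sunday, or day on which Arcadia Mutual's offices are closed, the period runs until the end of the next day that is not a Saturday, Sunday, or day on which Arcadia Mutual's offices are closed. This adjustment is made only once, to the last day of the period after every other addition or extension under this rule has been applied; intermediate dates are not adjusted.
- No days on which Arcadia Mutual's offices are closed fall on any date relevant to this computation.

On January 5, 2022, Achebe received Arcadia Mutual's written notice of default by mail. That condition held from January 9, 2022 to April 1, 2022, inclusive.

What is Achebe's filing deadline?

1 year after January 5, 2022 is January 5, 2023.
Service was by mail, adding 3 days: January 5, 2023 + 3 days = January 8, 2023.
From January 9, 2022 through April 1, 2022 inclusive is 83 days; tolling adds 83 days: January 8, 2023 + 83 days = April 1, 2023.
April 1, 2023 is Saturday; April 2, 2023 is Sunday. The next qualifying day is April 3, 2023.

April 3, 2023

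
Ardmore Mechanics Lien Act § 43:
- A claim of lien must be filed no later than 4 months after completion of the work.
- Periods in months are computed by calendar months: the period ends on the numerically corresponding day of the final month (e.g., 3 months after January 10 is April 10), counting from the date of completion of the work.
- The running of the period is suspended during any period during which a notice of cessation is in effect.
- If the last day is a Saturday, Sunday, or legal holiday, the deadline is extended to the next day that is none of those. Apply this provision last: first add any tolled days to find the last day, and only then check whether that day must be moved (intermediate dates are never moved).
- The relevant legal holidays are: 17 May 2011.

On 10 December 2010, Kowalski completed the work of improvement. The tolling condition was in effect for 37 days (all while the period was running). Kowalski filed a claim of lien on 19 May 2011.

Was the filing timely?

No

4 months after 10 December 2010 is April 10, 2011.
Tolling adds 37 days: April 10, 2011 + 37 days = May 17, 2011.
May 17, 2011 is a listed holiday. The next qualifying day is May 18, 2011.
The deadline is May 18, 2011; the filing on May 19, 2011 is after that date.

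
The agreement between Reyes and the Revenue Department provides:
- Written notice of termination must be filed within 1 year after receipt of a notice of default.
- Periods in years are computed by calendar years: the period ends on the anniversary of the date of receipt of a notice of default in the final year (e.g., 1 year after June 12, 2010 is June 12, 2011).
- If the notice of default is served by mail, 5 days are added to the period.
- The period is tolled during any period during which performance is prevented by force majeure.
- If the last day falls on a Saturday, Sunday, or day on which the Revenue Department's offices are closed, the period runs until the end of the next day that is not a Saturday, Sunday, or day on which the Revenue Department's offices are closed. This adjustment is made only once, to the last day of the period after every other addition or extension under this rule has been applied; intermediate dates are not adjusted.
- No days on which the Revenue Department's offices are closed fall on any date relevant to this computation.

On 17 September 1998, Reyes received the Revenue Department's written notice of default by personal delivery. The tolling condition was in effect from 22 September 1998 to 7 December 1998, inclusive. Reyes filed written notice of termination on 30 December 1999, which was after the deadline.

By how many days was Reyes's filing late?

1 year after 17 September 1998 is September 17, 1999.
Service was not by mail, so no mail extension applies.
From September 22, 1998 through December 7, 1998 inclusive is 77 days; tolling adds 77 days: September 17, 1999 + 77 days = December 3, 1999.
December 3, 1999 is a Friday and not a day on which the Revenue Department's offices are closed, so no extension applies.
The deadline is December 3, 1999; from December 3, 1999 to December 30, 1999 is 27 days.

27 days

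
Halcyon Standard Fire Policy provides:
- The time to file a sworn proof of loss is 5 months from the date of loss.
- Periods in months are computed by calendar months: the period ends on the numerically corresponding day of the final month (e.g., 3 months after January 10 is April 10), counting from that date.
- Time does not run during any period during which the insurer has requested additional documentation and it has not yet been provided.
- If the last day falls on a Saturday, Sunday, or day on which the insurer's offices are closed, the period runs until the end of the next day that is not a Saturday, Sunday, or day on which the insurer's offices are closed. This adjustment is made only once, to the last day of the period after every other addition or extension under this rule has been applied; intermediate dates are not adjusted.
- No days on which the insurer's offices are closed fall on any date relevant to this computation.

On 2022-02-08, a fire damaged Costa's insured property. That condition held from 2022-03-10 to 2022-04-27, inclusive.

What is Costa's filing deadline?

5 months after 2022-02-08 is July 8, 2022.
From March 10, 2022 through April 27, 2022 inclusive is 49 days; tolling adds 49 days: July 8, 2022 + 49 days = August 26, 2022.
August 26, 2022 is a Friday and not a day on which the insurer's offices are closed, so no extension applies.

August 26, 2022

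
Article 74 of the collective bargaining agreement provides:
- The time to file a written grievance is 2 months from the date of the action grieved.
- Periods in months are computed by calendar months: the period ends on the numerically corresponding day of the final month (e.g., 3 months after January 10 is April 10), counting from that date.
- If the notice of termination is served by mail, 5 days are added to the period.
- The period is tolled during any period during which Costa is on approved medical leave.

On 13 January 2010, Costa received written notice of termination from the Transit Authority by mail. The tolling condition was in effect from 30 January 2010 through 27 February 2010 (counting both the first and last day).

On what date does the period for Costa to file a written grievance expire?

2 months after 13 January 2010 is March 13, 2010.
Service was by mail, adding 5 days: March 13, 2010 + 5 days = March 18, 2010.
From January 30, 2010 through February 27, 2010 inclusive is 29 days; tolling adds 29 days: March 18, 2010 + 29 days = April 16, 2010.

April 16, 2010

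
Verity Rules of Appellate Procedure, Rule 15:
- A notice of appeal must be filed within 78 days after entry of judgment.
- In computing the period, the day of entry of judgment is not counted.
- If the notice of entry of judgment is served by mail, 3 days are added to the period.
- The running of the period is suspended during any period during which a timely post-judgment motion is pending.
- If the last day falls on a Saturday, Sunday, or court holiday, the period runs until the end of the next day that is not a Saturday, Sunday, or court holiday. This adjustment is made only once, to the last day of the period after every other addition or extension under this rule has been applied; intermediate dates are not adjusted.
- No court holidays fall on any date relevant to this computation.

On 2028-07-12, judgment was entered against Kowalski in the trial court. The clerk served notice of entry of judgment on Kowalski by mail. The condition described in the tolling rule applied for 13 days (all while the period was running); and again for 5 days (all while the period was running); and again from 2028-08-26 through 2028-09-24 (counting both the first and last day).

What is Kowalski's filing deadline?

November 20, 2028

78 days after 2028-07-12 is September 28, 2028.
Service was by mail, adding 3 days: September 28, 2028 + 3 days = October 1, 2028.
Tolling adds 13 days: October 1, 2028 + 13 days = October 14, 2028.
Tolling adds 5 days: October 14, 2028 + 5 days = October 19, 2028.
From August 26, 2028 through September 24, 2028 inclusive is 30 days; tolling adds 30 days: October 19, 2028 + 30 days = November 18, 2028.
November 18, 2028 is Saturday; November 19, 2028 is Sunday. The next qualifying day is November 20, 2028.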